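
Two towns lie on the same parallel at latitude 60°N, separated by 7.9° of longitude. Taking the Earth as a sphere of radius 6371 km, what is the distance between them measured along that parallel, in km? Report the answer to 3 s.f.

Arc length along a parallel = R cos φ · Δλ (with Δλ in radians).
= 6371 × cos 60° × (7.9° × π/180) = 6371 × 0.5000 × 0.1379 ≈ 439 km.

439 km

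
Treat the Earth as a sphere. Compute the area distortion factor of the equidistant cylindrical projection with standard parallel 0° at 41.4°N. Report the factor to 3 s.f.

1.33

For the equirectangular projection with φ₀ = 0 (plate carrée), h = 1 along meridians and k = sec φ along parallels.
Areal scale = h·k = 1 × sec φ; at 41.4°, h = 1.000, k = 1.333, so h·k = 1.333.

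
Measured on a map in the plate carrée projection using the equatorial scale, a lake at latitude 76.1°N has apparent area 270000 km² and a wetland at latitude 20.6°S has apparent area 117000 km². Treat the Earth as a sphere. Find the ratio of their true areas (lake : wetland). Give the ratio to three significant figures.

On the plate carrée, areal scale = h·k = 1 × sec φ, so true area = apparent × cos φ.
True area of lake: 270000 × cos(76.1°) = 270000 × 0.2402 = 64860 km².
True area of wetland: 117000 × cos(20.6°) = 117000 × 0.9361 = 109500 km².
Ratio = 64860 / 109500 ≈ 0.592.

0.592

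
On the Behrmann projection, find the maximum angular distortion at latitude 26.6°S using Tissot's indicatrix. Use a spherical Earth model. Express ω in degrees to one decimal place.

3.7°

Behrmann is a cylindrical equal-area projection with standard parallels at ±30°. A cylindrical equal-area projection with standard parallel φ₀ has meridian scale h = cos φ / cos φ₀ and parallel scale k = cos φ₀ / cos φ (so areas are preserved, h·k = 1).
At 26.6°: h = 1.032, k = 0.9685; principal scales a = 1.032, b = 0.9685.
sin(ω/2) = (a − b)/(a + b) = 0.06394/2.001 = 0.03195, so ω = 2 arcsin(0.03195) ≈ 3.7°.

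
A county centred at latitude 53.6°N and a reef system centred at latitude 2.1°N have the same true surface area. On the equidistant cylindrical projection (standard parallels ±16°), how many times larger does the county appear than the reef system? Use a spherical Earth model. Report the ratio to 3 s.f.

1.68

With standard parallel φ₀ = 16°, the equirectangular projection gives x = Rλ cos φ₀, y = Rφ, so h = 1 and k = cos 16° / cos φ.
Areal scale at 53.6°: h·k = 1.000 × 1.620 = 1.620.
Areal scale at 2.1°: h·k = 1.000 × 0.9619 = 0.9619.
Ratio = 1.620/0.9619 ≈ 1.68.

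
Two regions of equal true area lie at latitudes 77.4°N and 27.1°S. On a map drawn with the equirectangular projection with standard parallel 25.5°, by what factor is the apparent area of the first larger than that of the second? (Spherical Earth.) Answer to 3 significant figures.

With standard parallel φ₀ = 25.5°, the equirectangular projection gives x = Rλ cos φ₀, y = Rφ, so h = 1 and k = cos 25.5° / cos φ.
Areal scale at 77.4°: h·k = 1.000 × 4.138 = 4.138.
Areal scale at 27.1°: h·k = 1.000 × 1.014 = 1.014.
Ratio = 4.138/1.014 ≈ 4.08.

4.08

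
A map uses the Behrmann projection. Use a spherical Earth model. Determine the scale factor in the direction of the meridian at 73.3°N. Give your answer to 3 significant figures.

Behrmann is a cylindrical equal-area projection with standard parallels at ±30°. Cylindrical equal-area (φ₀ = 30°): h = cos φ / cos 30° along meridians, k = cos 30° / cos φ along parallels; h·k = 1.
h = cos 73.3° / cos 30° = 0.2874/0.8660 = 0.3318.

0.332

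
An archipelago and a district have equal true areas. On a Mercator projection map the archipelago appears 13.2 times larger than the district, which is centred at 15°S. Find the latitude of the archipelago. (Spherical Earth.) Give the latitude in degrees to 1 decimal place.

On Mercator, (apparent₁)/(apparent₂) = sec²φ₁ / sec²φ₂ when true areas are equal.
cos²φ₂ / cos²φ₁ = 13.2  ⇒  cos φ₁ = cos 15° / √13.2 = 0.9659/3.633 = 0.2659.
φ₁ = arccos(0.2659) ≈ 74.6°.

74.6°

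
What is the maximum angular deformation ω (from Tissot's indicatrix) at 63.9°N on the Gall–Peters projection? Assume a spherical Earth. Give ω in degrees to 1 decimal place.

52.4°

Gall–Peters is a cylindrical equal-area projection with standard parallels at ±45°. For cylindrical equal-area with standard parallel φ₀, h = cos φ / cos φ₀ and k = cos φ₀ / cos φ, so h·k = 1.
At 63.9°: h = 0.6222, k = 1.607; principal scales a = 1.607, b = 0.6222.
sin(ω/2) = (a − b)/(a + b) = 0.9851/2.229 = 0.4419, so ω = 2 arcsin(0.4419) ≈ 52.4°.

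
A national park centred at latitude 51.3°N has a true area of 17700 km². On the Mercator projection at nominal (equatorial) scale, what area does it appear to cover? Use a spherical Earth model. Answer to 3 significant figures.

Mercator is conformal, so the point scale is isotropic: h = k = sec φ = 1/cos φ.
Areal scale = k² = sec²φ = 1/cos²(51.3°) = 1/0.6252² = 2.558.
Apparent area = 17700 × 2.558 ≈ 45300 km².

45300 km²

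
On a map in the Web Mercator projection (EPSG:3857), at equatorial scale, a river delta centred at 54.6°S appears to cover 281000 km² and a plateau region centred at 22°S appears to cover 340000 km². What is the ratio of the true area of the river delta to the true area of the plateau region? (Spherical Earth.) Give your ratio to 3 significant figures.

0.323

Mercator's areal exaggeration is sec²φ; hence true area = (apparent area) · cos²φ.
True area of river delta: 281000 × cos²(54.6°) = 281000 × 0.3356 = 94290 km².
True area of plateau region: 340000 × cos²(22°) = 340000 × 0.8597 = 292300 km².
Ratio = 94290 / 292300 ≈ 0.323.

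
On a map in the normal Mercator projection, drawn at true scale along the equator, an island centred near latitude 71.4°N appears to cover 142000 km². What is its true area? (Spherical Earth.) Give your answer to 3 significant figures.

Mercator is conformal, so the point scale is isotropic: h = k = sec φ = 1/cos φ.
Areal scale = k² = sec²φ = 1/cos²(71.4°) = 1/0.3190² = 9.829.
True area = apparent / (areal scale) = 142000 / 9.829 ≈ 14400 km².

14400 km²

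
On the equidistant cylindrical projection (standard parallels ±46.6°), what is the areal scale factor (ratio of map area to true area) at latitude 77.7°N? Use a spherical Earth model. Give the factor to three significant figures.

3.23

In the equirectangular projection with standard parallel φ₀ = 46.6° (x = Rλ cos φ₀, y = Rφ), meridians are true-scale (h = 1) and the parallel scale is k = cos φ₀ / cos φ.
Areal scale = h·k = 1 × cos φ₀ / cos φ; at 77.7°, h = 1.000, k = 3.225, so h·k = 3.225.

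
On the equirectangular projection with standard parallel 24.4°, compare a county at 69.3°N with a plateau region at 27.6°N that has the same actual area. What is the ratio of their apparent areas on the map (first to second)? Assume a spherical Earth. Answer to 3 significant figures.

In the equirectangular projection with standard parallel φ₀ = 24.4° (x = Rλ cos φ₀, y = Rφ), meridians are true-scale (h = 1) and the parallel scale is k = cos φ₀ / cos φ.
Areal scale at 69.3°: h·k = 1.000 × 2.576 = 2.576.
Areal scale at 27.6°: h·k = 1.000 × 1.028 = 1.028.
Ratio = 2.576/1.028 ≈ 2.51.

2.51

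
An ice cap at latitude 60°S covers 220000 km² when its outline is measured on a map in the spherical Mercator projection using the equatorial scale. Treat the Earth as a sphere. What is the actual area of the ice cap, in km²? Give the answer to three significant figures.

The Mercator projection is conformal; its linear scale factor is the same in every direction and equals sec φ = 1/cos φ.
Areal scale = k² = sec²φ = 1/cos²(60°) = 1/0.5000² = 4.000.
True area = apparent / (areal scale) = 220000 / 4.000 ≈ 55000 km².

55000 km²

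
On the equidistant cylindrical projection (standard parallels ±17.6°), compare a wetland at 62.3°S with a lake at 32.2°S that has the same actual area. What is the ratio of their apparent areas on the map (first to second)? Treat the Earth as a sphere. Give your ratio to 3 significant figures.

With standard parallel φ₀ = 17.6°, the equirectangular projection gives x = Rλ cos φ₀, y = Rφ, so h = 1 and k = cos 17.6° / cos φ.
Areal scale at 62.3°: h·k = 1.000 × 2.051 = 2.051.
Areal scale at 32.2°: h·k = 1.000 × 1.126 = 1.126.
Ratio = 2.051/1.126 ≈ 1.82.

1.82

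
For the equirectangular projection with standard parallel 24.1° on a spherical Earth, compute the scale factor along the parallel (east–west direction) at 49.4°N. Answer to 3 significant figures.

In the equirectangular projection with standard parallel φ₀ = 24.1° (x = Rλ cos φ₀, y = Rφ), meridians are true-scale (h = 1) and the parallel scale is k = cos φ₀ / cos φ.
k = cos 24.1° / cos 49.4° = 0.9128/0.6508 = 1.403.

1.40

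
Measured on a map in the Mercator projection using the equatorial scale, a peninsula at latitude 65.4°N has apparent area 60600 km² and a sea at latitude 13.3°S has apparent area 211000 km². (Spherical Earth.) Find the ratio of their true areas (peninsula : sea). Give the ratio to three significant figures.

0.0526

On Mercator the areal scale is sec²φ, so true area = apparent × cos²φ.
True area of peninsula: 60600 × cos²(65.4°) = 60600 × 0.1733 = 10500 km².
True area of sea: 211000 × cos²(13.3°) = 211000 × 0.9471 = 199800 km².
Ratio = 10500 / 199800 ≈ 0.0526.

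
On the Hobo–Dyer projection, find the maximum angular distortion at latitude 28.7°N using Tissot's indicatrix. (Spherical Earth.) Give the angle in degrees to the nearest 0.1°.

11.5°

The Hobo–Dyer projection is cylindrical equal-area with φ₀ = 37.5°. For cylindrical equal-area with standard parallel φ₀, h = cos φ / cos φ₀ and k = cos φ₀ / cos φ, so h·k = 1.
At 28.7°: h = 1.106, k = 0.9045; principal scales a = 1.106, b = 0.9045.
sin(ω/2) = (a − b)/(a + b) = 0.2011/2.010 = 0.1001, so ω = 2 arcsin(0.1001) ≈ 11.5°.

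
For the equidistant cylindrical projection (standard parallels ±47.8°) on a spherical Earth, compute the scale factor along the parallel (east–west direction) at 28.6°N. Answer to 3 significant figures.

With standard parallel φ₀ = 47.8°, the equirectangular projection gives x = Rλ cos φ₀, y = Rφ, so h = 1 and k = cos 47.8° / cos φ.
k = cos 47.8° / cos 28.6° = 0.6717/0.8780 = 0.7651.

0.765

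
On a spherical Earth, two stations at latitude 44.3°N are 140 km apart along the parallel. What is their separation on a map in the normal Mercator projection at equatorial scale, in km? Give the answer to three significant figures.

196 km

Mercator is conformal, so the point scale is isotropic: h = k = sec φ = 1/cos φ.
Along the parallel, k = sec 44.3° = 1/0.7157 = 1.397.
Map distance = 140 × 1.397 ≈ 196 km.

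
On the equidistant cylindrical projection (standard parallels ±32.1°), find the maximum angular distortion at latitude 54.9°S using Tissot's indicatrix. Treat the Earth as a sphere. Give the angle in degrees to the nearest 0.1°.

With standard parallel φ₀ = 32.1°, the equirectangular projection gives x = Rλ cos φ₀, y = Rφ, so h = 1 and k = cos 32.1° / cos φ.
At 54.9°: h = 1.000, k = 1.473; principal scales a = 1.473, b = 1.000.
sin(ω/2) = (a − b)/(a + b) = 0.4732/2.473 = 0.1913, so ω = 2 arcsin(0.1913) ≈ 22.1°.

22.1°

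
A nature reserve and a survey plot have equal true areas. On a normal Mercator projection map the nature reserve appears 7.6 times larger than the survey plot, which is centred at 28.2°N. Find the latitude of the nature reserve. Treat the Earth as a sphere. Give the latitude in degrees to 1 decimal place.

71.4°

On Mercator, (apparent₁)/(apparent₂) = sec²φ₁ / sec²φ₂ when true areas are equal.
cos²φ₂ / cos²φ₁ = 7.6  ⇒  cos φ₁ = cos 28.2° / √7.6 = 0.8813/2.757 = 0.3197.
φ₁ = arccos(0.3197) ≈ 71.4°.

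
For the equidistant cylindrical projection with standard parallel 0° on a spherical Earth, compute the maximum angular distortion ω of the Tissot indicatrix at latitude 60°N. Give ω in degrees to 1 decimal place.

For the equirectangular projection with φ₀ = 0 (plate carrée), h = 1 along meridians and k = sec φ along parallels.
At 60°: h = 1.000, k = 2.000; principal scales a = 2.000, b = 1.000.
sin(ω/2) = (a − b)/(a + b) = 1.0000/3.000 = 0.3333, so ω = 2 arcsin(0.3333) ≈ 38.9°.

38.9°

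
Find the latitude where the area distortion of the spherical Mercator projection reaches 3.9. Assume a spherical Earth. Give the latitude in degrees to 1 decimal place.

59.6°

Mercator areal scale is sec²φ.
sec²φ = 3.9  ⇒  cos²φ = 0.2564  ⇒  cos φ = 0.5064.
φ = arccos(0.5064) ≈ 59.6°.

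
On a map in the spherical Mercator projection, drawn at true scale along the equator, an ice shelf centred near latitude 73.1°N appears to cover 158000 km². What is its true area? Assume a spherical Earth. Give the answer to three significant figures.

13400 km²

For Mercator, h = k = sec φ (a conformal cylindrical projection has a single point scale, 1/cos φ).
Areal scale = k² = sec²φ = 1/cos²(73.1°) = 1/0.2907² = 11.83.
True area = apparent / (areal scale) = 158000 / 11.83 ≈ 13400 km².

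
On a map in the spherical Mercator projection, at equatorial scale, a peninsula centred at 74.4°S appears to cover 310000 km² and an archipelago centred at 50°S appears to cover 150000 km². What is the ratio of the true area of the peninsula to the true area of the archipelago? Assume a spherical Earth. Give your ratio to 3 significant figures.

On Mercator the areal scale is sec²φ, so true area = apparent × cos²φ.
True area of peninsula: 310000 × cos²(74.4°) = 310000 × 0.07232 = 22420 km².
True area of archipelago: 150000 × cos²(50°) = 150000 × 0.4132 = 61980 km².
Ratio = 22420 / 61980 ≈ 0.362.

0.362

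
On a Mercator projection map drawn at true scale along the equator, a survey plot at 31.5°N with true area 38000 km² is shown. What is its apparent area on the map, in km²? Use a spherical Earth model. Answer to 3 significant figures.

52300 km²

For Mercator, h = k = sec φ (a conformal cylindrical projection has a single point scale, 1/cos φ).
Areal scale = k² = sec²φ = 1/cos²(31.5°) = 1/0.8526² = 1.376.
Apparent area = 38000 × 1.376 ≈ 52300 km².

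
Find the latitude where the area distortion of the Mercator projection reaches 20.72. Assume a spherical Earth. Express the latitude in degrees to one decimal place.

77.3°

Mercator areal scale is sec²φ.
sec²φ = 20.72  ⇒  cos²φ = 0.04826  ⇒  cos φ = 0.2197.
φ = arccos(0.2197) ≈ 77.3°.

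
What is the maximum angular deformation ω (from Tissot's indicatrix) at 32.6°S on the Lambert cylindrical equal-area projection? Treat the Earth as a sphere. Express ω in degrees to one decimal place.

The Lambert cylindrical equal-area projection is the cylindrical equal-area projection with its standard parallel at the equator (φ₀ = 0). A cylindrical equal-area projection with standard parallel φ₀ has meridian scale h = cos φ / cos φ₀ and parallel scale k = cos φ₀ / cos φ (so areas are preserved, h·k = 1).
At 32.6°: h = 0.8425, k = 1.187; principal scales a = 1.187, b = 0.8425.
sin(ω/2) = (a − b)/(a + b) = 0.3446/2.029 = 0.1698, so ω = 2 arcsin(0.1698) ≈ 19.5°.

19.5°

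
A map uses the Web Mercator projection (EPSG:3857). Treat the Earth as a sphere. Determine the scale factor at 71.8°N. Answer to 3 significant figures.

3.20

For Mercator, h = k = sec φ (a conformal cylindrical projection has a single point scale, 1/cos φ).
k = 1/cos 71.8° = 1/0.3123 = 3.202.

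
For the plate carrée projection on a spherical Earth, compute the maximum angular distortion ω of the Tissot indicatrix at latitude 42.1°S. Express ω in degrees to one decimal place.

17.0°

In the plate carrée (x = Rλ, y = Rφ), meridians are true-scale (h = 1) and parallels are stretched by k = sec φ.
At 42.1°: h = 1.000, k = 1.348; principal scales a = 1.348, b = 1.000.
sin(ω/2) = (a − b)/(a + b) = 0.3478/2.348 = 0.1481, so ω = 2 arcsin(0.1481) ≈ 17.0°.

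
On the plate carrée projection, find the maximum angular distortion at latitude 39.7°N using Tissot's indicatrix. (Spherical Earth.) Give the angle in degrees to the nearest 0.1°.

15.0°

In the plate carrée (x = Rλ, y = Rφ), meridians are true-scale (h = 1) and parallels are stretched by k = sec φ.
At 39.7°: h = 1.000, k = 1.300; principal scales a = 1.300, b = 1.000.
sin(ω/2) = (a − b)/(a + b) = 0.2997/2.300 = 0.1303, so ω = 2 arcsin(0.1303) ≈ 15.0°.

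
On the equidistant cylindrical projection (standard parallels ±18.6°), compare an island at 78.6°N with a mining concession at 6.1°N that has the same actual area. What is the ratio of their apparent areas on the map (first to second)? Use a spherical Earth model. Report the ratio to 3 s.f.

5.03

In the equirectangular projection with standard parallel φ₀ = 18.6° (x = Rλ cos φ₀, y = Rφ), meridians are true-scale (h = 1) and the parallel scale is k = cos φ₀ / cos φ.
Areal scale at 78.6°: h·k = 1.000 × 4.795 = 4.795.
Areal scale at 6.1°: h·k = 1.000 × 0.9532 = 0.9532.
Ratio = 4.795/0.9532 ≈ 5.03.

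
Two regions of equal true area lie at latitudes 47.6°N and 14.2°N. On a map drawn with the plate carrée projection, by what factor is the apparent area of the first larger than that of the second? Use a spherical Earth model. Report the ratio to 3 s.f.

1.44

Plate carrée maps x = Rλ, y = Rφ. The meridian scale is h = 1 and the parallel scale is k = 1/cos φ = sec φ.
Areal scale at 47.6°: h·k = 1.000 × 1.483 = 1.483.
Areal scale at 14.2°: h·k = 1.000 × 1.032 = 1.032.
Ratio = 1.483/1.032 ≈ 1.44.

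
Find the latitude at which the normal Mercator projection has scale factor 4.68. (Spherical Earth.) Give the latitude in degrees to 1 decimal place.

77.7°

Mercator scale is k = sec φ = 1/cos φ.
1/cos φ = 4.68  ⇒  cos φ = 0.2137  ⇒  φ = arccos(0.2137) ≈ 77.7°.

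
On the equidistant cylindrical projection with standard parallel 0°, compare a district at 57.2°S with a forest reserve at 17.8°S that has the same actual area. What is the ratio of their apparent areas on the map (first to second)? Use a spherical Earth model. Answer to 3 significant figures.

In the plate carrée (x = Rλ, y = Rφ), meridians are true-scale (h = 1) and parallels are stretched by k = sec φ.
Areal scale at 57.2°: h·k = 1.000 × 1.846 = 1.846.
Areal scale at 17.8°: h·k = 1.000 × 1.050 = 1.050.
Ratio = 1.846/1.050 ≈ 1.76.

1.76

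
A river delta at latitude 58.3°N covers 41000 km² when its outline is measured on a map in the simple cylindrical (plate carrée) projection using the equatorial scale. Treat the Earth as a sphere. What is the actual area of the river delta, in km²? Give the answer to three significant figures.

In the plate carrée (x = Rλ, y = Rφ), meridians are true-scale (h = 1) and parallels are stretched by k = sec φ.
Areal scale = h·k = 1 × sec φ; at 58.3°, h = 1.000, k = 1.903, so h·k = 1.903.
True area = apparent / (areal scale) = 41000 / 1.903 ≈ 21500 km².

21500 km²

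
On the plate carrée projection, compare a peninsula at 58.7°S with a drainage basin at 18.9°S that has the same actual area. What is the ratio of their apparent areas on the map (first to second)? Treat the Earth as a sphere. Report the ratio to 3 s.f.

1.82

Plate carrée maps x = Rλ, y = Rφ. The meridian scale is h = 1 and the parallel scale is k = 1/cos φ = sec φ.
Areal scale at 58.7°: h·k = 1.000 × 1.925 = 1.925.
Areal scale at 18.9°: h·k = 1.000 × 1.057 = 1.057.
Ratio = 1.925/1.057 ≈ 1.82.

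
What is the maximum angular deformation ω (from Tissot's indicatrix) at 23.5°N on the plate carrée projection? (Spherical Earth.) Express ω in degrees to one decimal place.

In the plate carrée (x = Rλ, y = Rφ), meridians are true-scale (h = 1) and parallels are stretched by k = sec φ.
At 23.5°: h = 1.000, k = 1.090; principal scales a = 1.090, b = 1.000.
sin(ω/2) = (a − b)/(a + b) = 0.09044/2.090 = 0.04326, so ω = 2 arcsin(0.04326) ≈ 5.0°.

5.0°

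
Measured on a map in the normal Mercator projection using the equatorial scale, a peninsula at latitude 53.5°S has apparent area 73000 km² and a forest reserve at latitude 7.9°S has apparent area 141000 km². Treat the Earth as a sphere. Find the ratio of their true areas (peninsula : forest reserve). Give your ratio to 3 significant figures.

On Mercator the areal scale is sec²φ, so true area = apparent × cos²φ.
True area of peninsula: 73000 × cos²(53.5°) = 73000 × 0.3538 = 25830 km².
True area of forest reserve: 141000 × cos²(7.9°) = 141000 × 0.9811 = 138300 km².
Ratio = 25830 / 138300 ≈ 0.187.

0.187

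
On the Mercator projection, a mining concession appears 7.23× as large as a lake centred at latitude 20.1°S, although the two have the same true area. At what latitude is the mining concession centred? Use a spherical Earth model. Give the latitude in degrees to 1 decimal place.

69.6°

For equal true areas on Mercator, apparent areas scale as sec²φ, so the ratio is cos²φ₂ / cos²φ₁.
cos²φ₂ / cos²φ₁ = 7.23  ⇒  cos φ₁ = cos 20.1° / √7.23 = 0.9391/2.689 = 0.3493.
φ₁ = arccos(0.3493) ≈ 69.6°.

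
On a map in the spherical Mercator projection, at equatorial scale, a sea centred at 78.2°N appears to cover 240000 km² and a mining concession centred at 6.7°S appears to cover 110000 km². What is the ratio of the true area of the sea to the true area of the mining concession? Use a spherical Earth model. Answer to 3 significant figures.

0.0925

Since Mercator area scale is 1/cos²φ, the true area equals the apparent area multiplied by cos²φ.
True area of sea: 240000 × cos²(78.2°) = 240000 × 0.04182 = 10040 km².
True area of mining concession: 110000 × cos²(6.7°) = 110000 × 0.9864 = 108500 km².
Ratio = 10040 / 108500 ≈ 0.0925.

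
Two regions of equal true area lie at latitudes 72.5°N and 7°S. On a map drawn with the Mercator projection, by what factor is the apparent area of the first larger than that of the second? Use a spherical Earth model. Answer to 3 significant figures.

10.9

On Mercator, area is exaggerated by sec²φ = 1/cos²φ.
At 72.5°: sec²(72.5°) = 1/0.3007² = 11.06.
At 7°: sec²(7°) = 1/0.9925² = 1.015.
Ratio = 11.06/1.015 = cos²(7°)/cos²(72.5°) ≈ 10.9.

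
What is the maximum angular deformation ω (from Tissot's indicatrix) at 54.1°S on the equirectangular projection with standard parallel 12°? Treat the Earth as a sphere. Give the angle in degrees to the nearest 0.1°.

29.0°

In the equirectangular projection with standard parallel φ₀ = 12° (x = Rλ cos φ₀, y = Rφ), meridians are true-scale (h = 1) and the parallel scale is k = cos φ₀ / cos φ.
At 54.1°: h = 1.000, k = 1.668; principal scales a = 1.668, b = 1.000.
sin(ω/2) = (a − b)/(a + b) = 0.6681/2.668 = 0.2504, so ω = 2 arcsin(0.2504) ≈ 29.0°.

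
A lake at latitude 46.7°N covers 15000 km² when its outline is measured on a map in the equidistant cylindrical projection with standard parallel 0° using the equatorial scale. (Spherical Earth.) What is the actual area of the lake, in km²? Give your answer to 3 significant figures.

10300 km²

In the plate carrée (x = Rλ, y = Rφ), meridians are true-scale (h = 1) and parallels are stretched by k = sec φ.
Areal scale = h·k = 1 × sec φ; at 46.7°, h = 1.000, k = 1.458, so h·k = 1.458.
True area = apparent / (areal scale) = 15000 / 1.458 ≈ 10300 km².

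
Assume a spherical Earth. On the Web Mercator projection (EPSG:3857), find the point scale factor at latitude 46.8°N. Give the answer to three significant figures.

1.46

Mercator is conformal, so the point scale is isotropic: h = k = sec φ = 1/cos φ.
k = 1/cos 46.8° = 1/0.6845 = 1.461.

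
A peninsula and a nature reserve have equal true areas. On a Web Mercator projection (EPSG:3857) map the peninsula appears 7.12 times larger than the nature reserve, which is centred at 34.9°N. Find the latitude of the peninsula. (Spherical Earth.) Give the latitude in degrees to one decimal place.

72.1°

For equal true areas on Mercator, apparent areas scale as sec²φ, so the ratio is cos²φ₂ / cos²φ₁.
cos²φ₂ / cos²φ₁ = 7.12  ⇒  cos φ₁ = cos 34.9° / √7.12 = 0.8202/2.668 = 0.3074.
φ₁ = arccos(0.3074) ≈ 72.1°.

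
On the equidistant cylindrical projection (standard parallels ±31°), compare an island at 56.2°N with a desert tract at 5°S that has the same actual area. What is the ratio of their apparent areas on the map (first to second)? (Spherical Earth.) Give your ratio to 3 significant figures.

In the equirectangular projection with standard parallel φ₀ = 31° (x = Rλ cos φ₀, y = Rφ), meridians are true-scale (h = 1) and the parallel scale is k = cos φ₀ / cos φ.
Areal scale at 56.2°: h·k = 1.000 × 1.541 = 1.541.
Areal scale at 5°: h·k = 1.000 × 0.8604 = 0.8604.
Ratio = 1.541/0.8604 ≈ 1.79.

1.79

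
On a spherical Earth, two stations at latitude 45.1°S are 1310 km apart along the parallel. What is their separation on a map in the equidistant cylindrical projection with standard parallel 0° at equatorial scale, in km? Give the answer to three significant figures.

For the equirectangular projection with φ₀ = 0 (plate carrée), h = 1 along meridians and k = sec φ along parallels.
Along the parallel, k = sec 45.1° = 1/0.7059 = 1.417.
Map distance = 1310 × 1.417 ≈ 1860 km.

1860 km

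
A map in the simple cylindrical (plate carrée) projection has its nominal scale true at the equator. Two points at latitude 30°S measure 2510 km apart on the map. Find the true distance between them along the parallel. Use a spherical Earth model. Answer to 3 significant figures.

For the equirectangular projection with φ₀ = 0 (plate carrée), h = 1 along meridians and k = sec φ along parallels.
Along the parallel at 30°, map distances are exaggerated by k = sec 30° = 1.155.
True distance = 2510 / 1.155 = 2510 × cos 30° ≈ 2170 km.

2170 km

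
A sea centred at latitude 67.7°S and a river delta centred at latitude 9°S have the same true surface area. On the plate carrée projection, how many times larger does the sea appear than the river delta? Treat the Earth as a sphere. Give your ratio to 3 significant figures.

For the equirectangular projection with φ₀ = 0 (plate carrée), h = 1 along meridians and k = sec φ along parallels.
Areal scale at 67.7°: h·k = 1.000 × 2.635 = 2.635.
Areal scale at 9°: h·k = 1.000 × 1.012 = 1.012.
Ratio = 2.635/1.012 ≈ 2.60.

2.60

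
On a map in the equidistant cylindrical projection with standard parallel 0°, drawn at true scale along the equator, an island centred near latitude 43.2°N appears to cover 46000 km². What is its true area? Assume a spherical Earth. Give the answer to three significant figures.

In the plate carrée (x = Rλ, y = Rφ), meridians are true-scale (h = 1) and parallels are stretched by k = sec φ.
Areal scale = h·k = 1 × sec φ; at 43.2°, h = 1.000, k = 1.372, so h·k = 1.372.
True area = apparent / (areal scale) = 46000 / 1.372 ≈ 33500 km².

33500 km²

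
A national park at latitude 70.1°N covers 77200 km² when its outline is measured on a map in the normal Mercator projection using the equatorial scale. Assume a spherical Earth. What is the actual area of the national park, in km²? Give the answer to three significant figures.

Mercator is conformal, so the point scale is isotropic: h = k = sec φ = 1/cos φ.
Areal scale = k² = sec²φ = 1/cos²(70.1°) = 1/0.3404² = 8.631.
True area = apparent / (areal scale) = 77200 / 8.631 ≈ 8940 km².

8940 km²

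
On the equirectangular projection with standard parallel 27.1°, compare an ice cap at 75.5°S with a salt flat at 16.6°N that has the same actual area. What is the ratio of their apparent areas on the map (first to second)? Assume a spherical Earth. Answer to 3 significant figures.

3.83

With standard parallel φ₀ = 27.1°, the equirectangular projection gives x = Rλ cos φ₀, y = Rφ, so h = 1 and k = cos 27.1° / cos φ.
Areal scale at 75.5°: h·k = 1.000 × 3.555 = 3.555.
Areal scale at 16.6°: h·k = 1.000 × 0.9289 = 0.9289.
Ratio = 3.555/0.9289 ≈ 3.83.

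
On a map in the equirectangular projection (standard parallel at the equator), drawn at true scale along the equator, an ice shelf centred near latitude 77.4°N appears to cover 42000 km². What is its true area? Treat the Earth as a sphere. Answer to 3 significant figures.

For the equirectangular projection with φ₀ = 0 (plate carrée), h = 1 along meridians and k = sec φ along parallels.
Areal scale = h·k = 1 × sec φ; at 77.4°, h = 1.000, k = 4.584, so h·k = 4.584.
True area = apparent / (areal scale) = 42000 / 4.584 ≈ 9160 km².

9160 km²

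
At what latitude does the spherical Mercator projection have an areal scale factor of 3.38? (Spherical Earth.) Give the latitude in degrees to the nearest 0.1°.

Mercator areal scale is sec²φ.
sec²φ = 3.38  ⇒  cos²φ = 0.2959  ⇒  cos φ = 0.5439.
φ = arccos(0.5439) ≈ 57.0°.

57.0°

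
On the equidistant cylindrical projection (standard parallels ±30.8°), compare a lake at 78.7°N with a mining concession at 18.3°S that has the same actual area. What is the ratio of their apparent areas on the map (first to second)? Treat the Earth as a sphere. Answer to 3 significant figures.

4.85

In the equirectangular projection with standard parallel φ₀ = 30.8° (x = Rλ cos φ₀, y = Rφ), meridians are true-scale (h = 1) and the parallel scale is k = cos φ₀ / cos φ.
Areal scale at 78.7°: h·k = 1.000 × 4.384 = 4.384.
Areal scale at 18.3°: h·k = 1.000 × 0.9047 = 0.9047.
Ratio = 4.384/0.9047 ≈ 4.85.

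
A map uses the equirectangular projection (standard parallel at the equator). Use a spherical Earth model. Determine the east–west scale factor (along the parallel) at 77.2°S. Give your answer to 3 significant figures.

4.51

In the plate carrée (x = Rλ, y = Rφ), meridians are true-scale (h = 1) and parallels are stretched by k = sec φ.
k = 1/cos 77.2° = 1/0.2215 = 4.514.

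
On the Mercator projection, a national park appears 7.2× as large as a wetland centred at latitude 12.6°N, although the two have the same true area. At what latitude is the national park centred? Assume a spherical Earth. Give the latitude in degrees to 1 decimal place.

68.7°

Mercator areal scale is sec²φ, so apparent-area ratio = sec²φ₁ / sec²φ₂ = cos²φ₂ / cos²φ₁.
cos²φ₂ / cos²φ₁ = 7.2  ⇒  cos φ₁ = cos 12.6° / √7.2 = 0.9759/2.683 = 0.3637.
φ₁ = arccos(0.3637) ≈ 68.7°.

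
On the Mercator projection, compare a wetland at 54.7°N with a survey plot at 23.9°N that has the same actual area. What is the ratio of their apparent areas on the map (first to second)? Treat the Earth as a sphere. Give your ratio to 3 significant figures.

2.50

Mercator areal scale is sec²φ.
At 54.7°: sec²(54.7°) = 1/0.5779² = 2.995.
At 23.9°: sec²(23.9°) = 1/0.9143² = 1.196.
Ratio = 2.995/1.196 = cos²(23.9°)/cos²(54.7°) ≈ 2.50.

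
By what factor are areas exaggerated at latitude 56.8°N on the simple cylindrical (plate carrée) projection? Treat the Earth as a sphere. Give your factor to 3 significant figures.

In the plate carrée (x = Rλ, y = Rφ), meridians are true-scale (h = 1) and parallels are stretched by k = sec φ.
Areal scale = h·k = 1 × sec φ; at 56.8°, h = 1.000, k = 1.826, so h·k = 1.826.

1.83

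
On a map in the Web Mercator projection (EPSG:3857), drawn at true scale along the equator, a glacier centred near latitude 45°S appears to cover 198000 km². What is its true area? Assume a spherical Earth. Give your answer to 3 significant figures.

For Mercator, h = k = sec φ (a conformal cylindrical projection has a single point scale, 1/cos φ).
Areal scale = k² = sec²φ = 1/cos²(45°) = 1/0.7071² = 2.000.
True area = apparent / (areal scale) = 198000 / 2.000 ≈ 99000 km².

99000 km²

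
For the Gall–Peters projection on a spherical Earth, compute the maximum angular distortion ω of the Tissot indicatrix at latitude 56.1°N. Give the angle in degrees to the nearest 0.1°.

26.9°

Gall–Peters is a cylindrical equal-area projection with standard parallels at ±45°. For cylindrical equal-area with standard parallel φ₀, h = cos φ / cos φ₀ and k = cos φ₀ / cos φ, so h·k = 1.
At 56.1°: h = 0.7888, k = 1.268; principal scales a = 1.268, b = 0.7888.
sin(ω/2) = (a − b)/(a + b) = 0.4790/2.057 = 0.2329, so ω = 2 arcsin(0.2329) ≈ 26.9°.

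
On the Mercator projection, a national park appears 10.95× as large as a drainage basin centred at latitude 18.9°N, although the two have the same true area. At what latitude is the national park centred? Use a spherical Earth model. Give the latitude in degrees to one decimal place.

On Mercator, (apparent₁)/(apparent₂) = sec²φ₁ / sec²φ₂ when true areas are equal.
cos²φ₂ / cos²φ₁ = 10.95  ⇒  cos φ₁ = cos 18.9° / √10.95 = 0.9461/3.309 = 0.2859.
φ₁ = arccos(0.2859) ≈ 73.4°.

73.4°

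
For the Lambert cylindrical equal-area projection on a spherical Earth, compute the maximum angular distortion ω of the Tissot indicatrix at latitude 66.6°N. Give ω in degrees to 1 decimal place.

93.4°

The Lambert cylindrical equal-area projection is the cylindrical equal-area projection with its standard parallel at the equator (φ₀ = 0). Cylindrical equal-area (φ₀ = 0°): h = cos φ / cos 0° along meridians, k = cos 0° / cos φ along parallels; h·k = 1.
At 66.6°: h = 0.3971, k = 2.518; principal scales a = 2.518, b = 0.3971.
sin(ω/2) = (a − b)/(a + b) = 2.121/2.915 = 0.7275, so ω = 2 arcsin(0.7275) ≈ 93.4°.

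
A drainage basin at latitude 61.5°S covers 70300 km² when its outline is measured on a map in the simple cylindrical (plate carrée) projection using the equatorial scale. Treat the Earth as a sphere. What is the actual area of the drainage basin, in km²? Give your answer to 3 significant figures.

Plate carrée maps x = Rλ, y = Rφ. The meridian scale is h = 1 and the parallel scale is k = 1/cos φ = sec φ.
Areal scale = h·k = 1 × sec φ; at 61.5°, h = 1.000, k = 2.096, so h·k = 2.096.
True area = apparent / (areal scale) = 70300 / 2.096 ≈ 33500 km².

33500 km²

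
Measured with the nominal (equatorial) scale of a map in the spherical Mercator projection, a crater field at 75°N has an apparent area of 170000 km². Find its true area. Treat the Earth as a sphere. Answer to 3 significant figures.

11400 km²

For Mercator, h = k = sec φ (a conformal cylindrical projection has a single point scale, 1/cos φ).
Areal scale = k² = sec²φ = 1/cos²(75°) = 1/0.2588² = 14.93.
True area = apparent / (areal scale) = 170000 / 14.93 ≈ 11400 km².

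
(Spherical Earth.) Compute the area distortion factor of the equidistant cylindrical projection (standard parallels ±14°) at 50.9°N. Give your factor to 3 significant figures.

In the equirectangular projection with standard parallel φ₀ = 14° (x = Rλ cos φ₀, y = Rφ), meridians are true-scale (h = 1) and the parallel scale is k = cos φ₀ / cos φ.
Areal scale = h·k = 1 × cos φ₀ / cos φ; at 50.9°, h = 1.000, k = 1.539, so h·k = 1.539.

1.54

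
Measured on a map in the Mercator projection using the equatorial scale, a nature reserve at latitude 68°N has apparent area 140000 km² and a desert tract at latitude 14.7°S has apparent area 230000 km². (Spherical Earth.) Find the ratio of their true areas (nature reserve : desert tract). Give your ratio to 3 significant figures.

0.0913

Mercator's areal exaggeration is sec²φ; hence true area = (apparent area) · cos²φ.
True area of nature reserve: 140000 × cos²(68°) = 140000 × 0.1403 = 19650 km².
True area of desert tract: 230000 × cos²(14.7°) = 230000 × 0.9356 = 215200 km².
Ratio = 19650 / 215200 ≈ 0.0913.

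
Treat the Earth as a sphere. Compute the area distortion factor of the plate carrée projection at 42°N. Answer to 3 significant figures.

Plate carrée maps x = Rλ, y = Rφ. The meridian scale is h = 1 and the parallel scale is k = 1/cos φ = sec φ.
Areal scale = h·k = 1 × sec φ; at 42°, h = 1.000, k = 1.346, so h·k = 1.346.

1.35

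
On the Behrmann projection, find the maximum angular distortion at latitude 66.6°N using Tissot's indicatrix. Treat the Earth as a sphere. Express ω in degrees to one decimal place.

81.5°

The Behrmann projection is cylindrical equal-area with φ₀ = 30°. A cylindrical equal-area projection with standard parallel φ₀ has meridian scale h = cos φ / cos φ₀ and parallel scale k = cos φ₀ / cos φ (so areas are preserved, h·k = 1).
At 66.6°: h = 0.4586, k = 2.181; principal scales a = 2.181, b = 0.4586.
sin(ω/2) = (a − b)/(a + b) = 1.722/2.639 = 0.6525, so ω = 2 arcsin(0.6525) ≈ 81.5°.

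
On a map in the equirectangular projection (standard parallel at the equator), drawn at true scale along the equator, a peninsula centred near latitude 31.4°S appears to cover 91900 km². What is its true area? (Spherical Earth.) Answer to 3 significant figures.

78400 km²

In the plate carrée (x = Rλ, y = Rφ), meridians are true-scale (h = 1) and parallels are stretched by k = sec φ.
Areal scale = h·k = 1 × sec φ; at 31.4°, h = 1.000, k = 1.172, so h·k = 1.172.
True area = apparent / (areal scale) = 91900 / 1.172 ≈ 78400 km².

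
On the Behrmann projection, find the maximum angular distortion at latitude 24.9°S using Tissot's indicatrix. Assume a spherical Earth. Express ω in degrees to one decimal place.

Behrmann is a cylindrical equal-area projection with standard parallels at ±30°. For cylindrical equal-area with standard parallel φ₀, h = cos φ / cos φ₀ and k = cos φ₀ / cos φ, so h·k = 1.
At 24.9°: h = 1.047, k = 0.9548; principal scales a = 1.047, b = 0.9548.
sin(ω/2) = (a − b)/(a + b) = 0.09259/2.002 = 0.04624, so ω = 2 arcsin(0.04624) ≈ 5.3°.

5.3°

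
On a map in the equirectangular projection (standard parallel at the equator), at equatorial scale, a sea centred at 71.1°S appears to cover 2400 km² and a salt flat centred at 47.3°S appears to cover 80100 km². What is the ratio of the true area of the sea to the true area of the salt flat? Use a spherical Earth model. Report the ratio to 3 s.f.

0.0143

On the plate carrée, areal scale = h·k = 1 × sec φ, so true area = apparent × cos φ.
True area of sea: 2400 × cos(71.1°) = 2400 × 0.3239 = 777.4 km².
True area of salt flat: 80100 × cos(47.3°) = 80100 × 0.6782 = 54320 km².
Ratio = 777.4 / 54320 ≈ 0.0143.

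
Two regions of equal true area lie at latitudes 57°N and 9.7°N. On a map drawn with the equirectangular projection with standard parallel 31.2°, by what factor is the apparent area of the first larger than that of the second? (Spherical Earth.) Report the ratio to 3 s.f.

1.81

With standard parallel φ₀ = 31.2°, the equirectangular projection gives x = Rλ cos φ₀, y = Rφ, so h = 1 and k = cos 31.2° / cos φ.
Areal scale at 57°: h·k = 1.000 × 1.571 = 1.571.
Areal scale at 9.7°: h·k = 1.000 × 0.8678 = 0.8678.
Ratio = 1.571/0.8678 ≈ 1.81.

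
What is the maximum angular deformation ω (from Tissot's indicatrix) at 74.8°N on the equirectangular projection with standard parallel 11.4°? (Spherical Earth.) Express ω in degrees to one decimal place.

70.6°

With standard parallel φ₀ = 11.4°, the equirectangular projection gives x = Rλ cos φ₀, y = Rφ, so h = 1 and k = cos 11.4° / cos φ.
At 74.8°: h = 1.000, k = 3.739; principal scales a = 3.739, b = 1.000.
sin(ω/2) = (a − b)/(a + b) = 2.739/4.739 = 0.5780, so ω = 2 arcsin(0.5780) ≈ 70.6°.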